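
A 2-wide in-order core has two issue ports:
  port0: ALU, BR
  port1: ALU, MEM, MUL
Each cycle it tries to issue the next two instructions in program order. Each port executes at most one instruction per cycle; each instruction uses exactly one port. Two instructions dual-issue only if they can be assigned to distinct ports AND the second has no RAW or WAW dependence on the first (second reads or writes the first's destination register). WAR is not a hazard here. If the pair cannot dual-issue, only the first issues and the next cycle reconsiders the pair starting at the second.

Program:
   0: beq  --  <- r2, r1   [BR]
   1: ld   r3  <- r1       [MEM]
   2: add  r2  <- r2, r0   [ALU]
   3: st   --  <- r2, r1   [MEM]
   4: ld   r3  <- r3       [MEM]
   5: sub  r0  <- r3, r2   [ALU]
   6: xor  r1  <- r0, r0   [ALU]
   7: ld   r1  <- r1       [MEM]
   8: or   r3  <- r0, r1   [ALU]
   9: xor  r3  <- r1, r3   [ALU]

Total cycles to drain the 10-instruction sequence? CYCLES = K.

#0 head=0: beq+ld i0&i1 dual
#1 head=2: add i2 RAW r2
#2 head=3: st i3 no-port MEM/MEM
#3 head=4: ld i4 RAW r3
#4 head=5: sub i5 RAW r0
#5 head=6: xor i6 RAW+WAW r1
#6 head=7: ld i7 RAW r1
#7 head=8: or i8 RAW+WAW r3
#8 head=9: xor i9 tail

CYCLES = 9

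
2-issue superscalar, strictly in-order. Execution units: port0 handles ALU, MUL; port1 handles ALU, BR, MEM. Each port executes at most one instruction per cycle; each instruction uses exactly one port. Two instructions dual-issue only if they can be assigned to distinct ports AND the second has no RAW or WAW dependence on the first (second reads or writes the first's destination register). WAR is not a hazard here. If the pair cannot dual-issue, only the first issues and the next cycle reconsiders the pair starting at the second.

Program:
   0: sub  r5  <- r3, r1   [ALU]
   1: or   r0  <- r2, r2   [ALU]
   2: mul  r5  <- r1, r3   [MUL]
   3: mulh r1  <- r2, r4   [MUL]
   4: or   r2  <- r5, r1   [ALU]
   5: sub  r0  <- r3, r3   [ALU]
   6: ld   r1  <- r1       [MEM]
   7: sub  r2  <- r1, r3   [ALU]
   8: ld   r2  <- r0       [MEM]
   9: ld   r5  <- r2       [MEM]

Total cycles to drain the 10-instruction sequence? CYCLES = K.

CYCLES = 8

0. sub+or @i0/i1  | dual
1. mul @i2  | no-port MUL/MUL
2. mulh @i3  | RAW r1
3. or+sub @i4/i5  | dual
4. ld @i6  | RAW r1
5. sub @i7  | WAW r2
6. ld @i8  | no-port MEM/MEM
7. ld @i9  | tail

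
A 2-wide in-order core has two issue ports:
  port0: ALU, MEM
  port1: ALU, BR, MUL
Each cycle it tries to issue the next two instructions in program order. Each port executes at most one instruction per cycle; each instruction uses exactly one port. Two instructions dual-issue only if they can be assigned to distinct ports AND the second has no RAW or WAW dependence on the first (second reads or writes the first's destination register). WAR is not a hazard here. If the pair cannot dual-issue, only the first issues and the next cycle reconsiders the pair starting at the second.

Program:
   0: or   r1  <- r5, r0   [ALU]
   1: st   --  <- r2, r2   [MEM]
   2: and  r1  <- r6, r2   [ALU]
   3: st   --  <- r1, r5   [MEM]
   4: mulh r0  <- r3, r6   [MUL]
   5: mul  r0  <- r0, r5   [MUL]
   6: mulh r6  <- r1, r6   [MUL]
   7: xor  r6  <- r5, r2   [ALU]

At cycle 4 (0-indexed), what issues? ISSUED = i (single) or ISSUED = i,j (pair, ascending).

ISSUED = 6

0. or;st @i0+i1  | dual
1. and @i2  | RAW r1
2. st;mulh @i3+i4  | dual
3. mul @i5  | no-port MUL/MUL
4. mulh @i6  | WAW r6
5. xor @i7  | tail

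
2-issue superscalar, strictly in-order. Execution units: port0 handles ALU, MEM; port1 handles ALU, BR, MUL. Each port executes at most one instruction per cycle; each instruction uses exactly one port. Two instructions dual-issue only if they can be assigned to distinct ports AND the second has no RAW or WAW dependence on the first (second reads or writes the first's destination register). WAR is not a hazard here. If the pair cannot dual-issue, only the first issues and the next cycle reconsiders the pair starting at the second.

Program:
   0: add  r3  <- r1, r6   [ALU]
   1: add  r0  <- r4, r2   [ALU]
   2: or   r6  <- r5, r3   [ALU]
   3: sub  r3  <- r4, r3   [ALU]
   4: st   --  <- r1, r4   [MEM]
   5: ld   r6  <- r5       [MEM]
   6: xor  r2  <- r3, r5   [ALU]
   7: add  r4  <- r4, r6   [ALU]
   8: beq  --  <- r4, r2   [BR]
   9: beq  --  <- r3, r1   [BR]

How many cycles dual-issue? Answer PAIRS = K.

t=0 i0+i1:add.ALU+add.ALU ; dual
t=1 i2+i3:or.ALU+sub.ALU ; dual
t=2 i4:st.MEM ; no-port MEM/MEM
t=3 i5+i6:ld.MEM+xor.ALU ; dual
t=4 i7:add.ALU ; RAW r4
t=5 i8:beq.BR ; no-port BR/BR
t=6 i9:beq.BR ; tail

PAIRS = 3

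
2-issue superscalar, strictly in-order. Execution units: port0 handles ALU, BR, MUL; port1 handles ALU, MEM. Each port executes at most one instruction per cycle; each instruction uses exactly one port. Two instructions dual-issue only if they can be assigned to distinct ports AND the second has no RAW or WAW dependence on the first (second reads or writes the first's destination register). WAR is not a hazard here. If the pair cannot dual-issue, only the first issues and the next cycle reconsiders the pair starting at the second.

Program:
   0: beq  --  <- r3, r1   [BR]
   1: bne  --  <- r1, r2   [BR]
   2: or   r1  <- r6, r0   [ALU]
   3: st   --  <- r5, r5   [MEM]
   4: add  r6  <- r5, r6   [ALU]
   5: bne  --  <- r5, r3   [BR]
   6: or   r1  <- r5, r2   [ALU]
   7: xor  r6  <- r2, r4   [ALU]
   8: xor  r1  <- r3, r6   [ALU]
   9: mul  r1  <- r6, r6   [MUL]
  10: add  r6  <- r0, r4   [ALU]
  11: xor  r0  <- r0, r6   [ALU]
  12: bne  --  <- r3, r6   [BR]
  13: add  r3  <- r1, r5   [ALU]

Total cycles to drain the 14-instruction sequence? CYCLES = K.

CYCLES = 9

t=0 i0:beq ; no-port BR/BR
t=1 i1+i2:bne+or ; dual
t=2 i3+i4:st+add ; dual
t=3 i5+i6:bne+or ; dual
t=4 i7:xor ; RAW r6
t=5 i8:xor ; WAW r1
t=6 i9+i10:mul+add ; dual
t=7 i11+i12:xor+bne ; dual
t=8 i13:add ; tail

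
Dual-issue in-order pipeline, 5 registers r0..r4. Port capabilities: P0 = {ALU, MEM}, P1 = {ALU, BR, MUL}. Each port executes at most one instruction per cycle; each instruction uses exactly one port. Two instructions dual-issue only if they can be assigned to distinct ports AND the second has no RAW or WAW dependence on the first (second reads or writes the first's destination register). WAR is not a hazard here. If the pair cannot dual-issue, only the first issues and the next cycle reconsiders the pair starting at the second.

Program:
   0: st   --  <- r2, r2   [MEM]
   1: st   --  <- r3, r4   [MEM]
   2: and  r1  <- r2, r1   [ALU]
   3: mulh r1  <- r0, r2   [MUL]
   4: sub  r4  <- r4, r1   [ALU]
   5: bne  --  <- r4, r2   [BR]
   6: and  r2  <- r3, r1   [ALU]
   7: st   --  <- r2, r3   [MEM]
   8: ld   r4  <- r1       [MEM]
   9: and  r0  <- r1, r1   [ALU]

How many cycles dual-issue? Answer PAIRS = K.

c0: i0 st.MEM  no-port MEM/MEM
c1: i1/i2 st.MEM;and.ALU  pair
c2: i3 mulh.MUL  RAW r1
c3: i4 sub.ALU  RAW r4
c4: i5/i6 bne.BR;and.ALU  pair
c5: i7 st.MEM  no-port MEM/MEM
c6: i8/i9 ld.MEM;and.ALU  pair

PAIRS = 3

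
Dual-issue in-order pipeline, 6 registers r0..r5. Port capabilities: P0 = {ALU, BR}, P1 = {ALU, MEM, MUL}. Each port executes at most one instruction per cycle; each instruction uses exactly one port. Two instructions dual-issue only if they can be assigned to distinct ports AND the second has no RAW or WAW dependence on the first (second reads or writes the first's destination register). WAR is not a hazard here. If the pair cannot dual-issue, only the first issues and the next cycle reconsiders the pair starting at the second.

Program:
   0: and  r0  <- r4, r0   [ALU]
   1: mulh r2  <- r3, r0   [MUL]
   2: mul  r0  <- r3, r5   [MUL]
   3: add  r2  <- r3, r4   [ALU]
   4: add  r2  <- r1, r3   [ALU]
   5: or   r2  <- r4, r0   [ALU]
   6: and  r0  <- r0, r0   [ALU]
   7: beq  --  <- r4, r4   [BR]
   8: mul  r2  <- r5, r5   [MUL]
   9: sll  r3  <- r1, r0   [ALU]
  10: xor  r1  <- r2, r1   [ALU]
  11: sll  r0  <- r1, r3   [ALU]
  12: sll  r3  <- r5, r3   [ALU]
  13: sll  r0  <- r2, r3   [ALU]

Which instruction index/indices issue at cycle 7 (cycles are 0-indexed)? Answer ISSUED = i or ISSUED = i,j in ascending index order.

ISSUED = 11,12

t=0 i0:and.ALU ; RAW r0
t=1 i1:mulh.MUL ; no-port MUL/MUL
t=2 i2,i3:mul.MUL add.ALU ; pair
t=3 i4:add.ALU ; WAW r2
t=4 i5,i6:or.ALU and.ALU ; pair
t=5 i7,i8:beq.BR mul.MUL ; pair
t=6 i9,i10:sll.ALU xor.ALU ; pair
t=7 i11,i12:sll.ALU sll.ALU ; pair
t=8 i13:sll.ALU ; tail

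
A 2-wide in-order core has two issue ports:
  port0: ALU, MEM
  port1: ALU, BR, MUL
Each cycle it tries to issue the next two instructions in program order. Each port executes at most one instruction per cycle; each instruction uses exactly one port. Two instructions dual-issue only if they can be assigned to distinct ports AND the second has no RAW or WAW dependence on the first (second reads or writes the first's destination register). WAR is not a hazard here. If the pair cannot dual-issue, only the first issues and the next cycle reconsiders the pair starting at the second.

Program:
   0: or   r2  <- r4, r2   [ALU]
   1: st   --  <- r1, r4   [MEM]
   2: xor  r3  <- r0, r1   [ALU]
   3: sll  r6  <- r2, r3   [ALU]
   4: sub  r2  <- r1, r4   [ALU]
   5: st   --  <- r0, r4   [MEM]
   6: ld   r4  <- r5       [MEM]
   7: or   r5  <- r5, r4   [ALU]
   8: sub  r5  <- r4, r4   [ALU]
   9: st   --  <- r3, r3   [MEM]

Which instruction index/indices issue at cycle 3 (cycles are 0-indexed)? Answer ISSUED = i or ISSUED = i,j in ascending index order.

  cy0 -> i0/i1 (or/st) dual
  cy1 -> i2 (xor) RAW r3
  cy2 -> i3/i4 (sll/sub) dual
  cy3 -> i5 (st) no-port MEM/MEM
  cy4 -> i6 (ld) RAW r4
  cy5 -> i7 (or) WAW r5
  cy6 -> i8/i9 (sub/st) dual

ISSUED = 5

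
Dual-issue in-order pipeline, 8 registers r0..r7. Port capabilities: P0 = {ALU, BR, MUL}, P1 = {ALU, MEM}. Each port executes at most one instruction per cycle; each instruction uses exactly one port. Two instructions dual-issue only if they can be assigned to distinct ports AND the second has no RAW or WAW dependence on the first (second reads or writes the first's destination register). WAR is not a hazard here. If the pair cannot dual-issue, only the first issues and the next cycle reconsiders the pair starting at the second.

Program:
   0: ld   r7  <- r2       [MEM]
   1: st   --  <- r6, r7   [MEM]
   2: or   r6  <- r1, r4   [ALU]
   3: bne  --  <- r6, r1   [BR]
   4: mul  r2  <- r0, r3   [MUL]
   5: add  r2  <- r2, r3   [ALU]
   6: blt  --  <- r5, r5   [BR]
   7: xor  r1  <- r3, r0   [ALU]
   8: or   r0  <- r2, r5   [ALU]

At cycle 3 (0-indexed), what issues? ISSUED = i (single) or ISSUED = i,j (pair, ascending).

ISSUED = 4

#0 head=0: ld i0 no-port MEM/MEM
#1 head=1: st;or i1/i2 2-wide
#2 head=3: bne i3 no-port BR/MUL
#3 head=4: mul i4 RAW+WAW r2
#4 head=5: add;blt i5/i6 2-wide
#5 head=7: xor;or i7/i8 2-wide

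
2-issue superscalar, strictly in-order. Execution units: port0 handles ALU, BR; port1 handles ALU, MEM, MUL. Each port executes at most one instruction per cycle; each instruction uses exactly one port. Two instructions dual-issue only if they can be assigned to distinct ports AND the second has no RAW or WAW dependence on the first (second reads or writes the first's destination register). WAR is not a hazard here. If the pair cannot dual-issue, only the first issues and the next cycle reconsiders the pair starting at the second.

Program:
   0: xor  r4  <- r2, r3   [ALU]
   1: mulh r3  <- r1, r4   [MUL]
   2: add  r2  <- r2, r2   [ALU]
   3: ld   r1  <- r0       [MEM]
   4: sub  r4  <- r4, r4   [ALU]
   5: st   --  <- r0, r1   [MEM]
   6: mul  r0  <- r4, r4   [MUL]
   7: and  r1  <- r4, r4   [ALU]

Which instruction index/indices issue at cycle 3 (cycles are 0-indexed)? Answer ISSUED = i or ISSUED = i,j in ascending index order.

ISSUED = 5

#0 head=0: xor.ALU i0 RAW r4
#1 head=1: mulh.MUL/add.ALU i1,i2 dual
#2 head=3: ld.MEM/sub.ALU i3,i4 dual
#3 head=5: st.MEM i5 no-port MEM/MUL
#4 head=6: mul.MUL/and.ALU i6,i7 dual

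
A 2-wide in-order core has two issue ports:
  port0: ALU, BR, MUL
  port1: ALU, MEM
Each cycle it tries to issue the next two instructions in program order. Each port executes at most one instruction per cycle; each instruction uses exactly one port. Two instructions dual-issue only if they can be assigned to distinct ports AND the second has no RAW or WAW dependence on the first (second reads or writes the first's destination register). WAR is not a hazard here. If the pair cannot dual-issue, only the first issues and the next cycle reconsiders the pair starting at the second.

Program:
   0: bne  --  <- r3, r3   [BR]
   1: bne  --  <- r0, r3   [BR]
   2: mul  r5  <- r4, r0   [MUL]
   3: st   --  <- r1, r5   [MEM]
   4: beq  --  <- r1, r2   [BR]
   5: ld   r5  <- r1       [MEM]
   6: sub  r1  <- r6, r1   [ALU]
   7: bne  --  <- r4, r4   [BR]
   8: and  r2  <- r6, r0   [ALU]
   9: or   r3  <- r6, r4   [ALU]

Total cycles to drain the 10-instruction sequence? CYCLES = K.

CYCLES = 7

#0 head=0: bne.BR i0 no-port BR/BR
#1 head=1: bne.BR i1 no-port BR/MUL
#2 head=2: mul.MUL i2 RAW r5
#3 head=3: st.MEM+beq.BR i3+i4 2-wide
#4 head=5: ld.MEM+sub.ALU i5+i6 2-wide
#5 head=7: bne.BR+and.ALU i7+i8 2-wide
#6 head=9: or.ALU i9 tail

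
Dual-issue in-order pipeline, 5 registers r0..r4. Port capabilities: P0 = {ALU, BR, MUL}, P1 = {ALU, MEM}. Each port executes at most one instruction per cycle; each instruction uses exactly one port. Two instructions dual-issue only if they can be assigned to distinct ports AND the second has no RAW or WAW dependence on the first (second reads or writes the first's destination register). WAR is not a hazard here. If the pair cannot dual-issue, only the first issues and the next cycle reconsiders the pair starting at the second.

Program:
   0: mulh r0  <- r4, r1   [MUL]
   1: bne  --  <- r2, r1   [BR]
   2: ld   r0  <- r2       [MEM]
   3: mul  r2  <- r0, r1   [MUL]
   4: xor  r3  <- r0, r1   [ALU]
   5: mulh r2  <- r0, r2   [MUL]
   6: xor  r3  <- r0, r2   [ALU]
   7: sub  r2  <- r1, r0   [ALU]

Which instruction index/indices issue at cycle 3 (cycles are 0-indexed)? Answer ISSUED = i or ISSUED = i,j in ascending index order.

c0: i0 mulh  no-port MUL/BR
c1: i1+i2 bne+ld  2-wide
c2: i3+i4 mul+xor  2-wide
c3: i5 mulh  RAW r2
c4: i6+i7 xor+sub  2-wide

ISSUED = 5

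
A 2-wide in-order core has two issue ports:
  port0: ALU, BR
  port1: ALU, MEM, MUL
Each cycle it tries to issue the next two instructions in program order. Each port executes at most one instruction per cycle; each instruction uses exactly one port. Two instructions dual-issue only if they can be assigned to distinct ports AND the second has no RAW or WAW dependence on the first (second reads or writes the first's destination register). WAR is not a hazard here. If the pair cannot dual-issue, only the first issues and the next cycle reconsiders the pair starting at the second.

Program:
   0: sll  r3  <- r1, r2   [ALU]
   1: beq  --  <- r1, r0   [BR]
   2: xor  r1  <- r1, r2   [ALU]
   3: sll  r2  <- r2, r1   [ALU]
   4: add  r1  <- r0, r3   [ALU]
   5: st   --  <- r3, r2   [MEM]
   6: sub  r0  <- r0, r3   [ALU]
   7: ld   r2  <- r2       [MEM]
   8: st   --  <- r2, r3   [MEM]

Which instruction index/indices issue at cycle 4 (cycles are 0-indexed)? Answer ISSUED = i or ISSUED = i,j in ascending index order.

ISSUED = 7

c0: i0+i1 sll.ALU/beq.BR  dual
c1: i2 xor.ALU  RAW r1
c2: i3+i4 sll.ALU/add.ALU  dual
c3: i5+i6 st.MEM/sub.ALU  dual
c4: i7 ld.MEM  no-port MEM/MEM
c5: i8 st.MEM  tail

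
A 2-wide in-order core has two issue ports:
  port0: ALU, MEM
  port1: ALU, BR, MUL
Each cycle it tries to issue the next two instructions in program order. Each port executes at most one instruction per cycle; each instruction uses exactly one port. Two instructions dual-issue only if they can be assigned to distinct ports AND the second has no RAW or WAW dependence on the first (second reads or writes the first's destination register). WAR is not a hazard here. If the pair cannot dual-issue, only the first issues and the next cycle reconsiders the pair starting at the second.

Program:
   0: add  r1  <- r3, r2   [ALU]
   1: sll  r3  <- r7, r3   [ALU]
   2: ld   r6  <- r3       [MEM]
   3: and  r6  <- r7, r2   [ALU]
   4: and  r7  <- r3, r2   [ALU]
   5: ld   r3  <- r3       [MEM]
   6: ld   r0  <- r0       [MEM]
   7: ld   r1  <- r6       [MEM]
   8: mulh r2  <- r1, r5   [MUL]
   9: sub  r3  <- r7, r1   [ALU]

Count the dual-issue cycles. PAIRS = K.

t=0 i0&i1:add sll ; pair
t=1 i2:ld ; WAW r6
t=2 i3&i4:and and ; pair
t=3 i5:ld ; no-port MEM/MEM
t=4 i6:ld ; no-port MEM/MEM
t=5 i7:ld ; RAW r1
t=6 i8&i9:mulh sub ; pair

PAIRS = 3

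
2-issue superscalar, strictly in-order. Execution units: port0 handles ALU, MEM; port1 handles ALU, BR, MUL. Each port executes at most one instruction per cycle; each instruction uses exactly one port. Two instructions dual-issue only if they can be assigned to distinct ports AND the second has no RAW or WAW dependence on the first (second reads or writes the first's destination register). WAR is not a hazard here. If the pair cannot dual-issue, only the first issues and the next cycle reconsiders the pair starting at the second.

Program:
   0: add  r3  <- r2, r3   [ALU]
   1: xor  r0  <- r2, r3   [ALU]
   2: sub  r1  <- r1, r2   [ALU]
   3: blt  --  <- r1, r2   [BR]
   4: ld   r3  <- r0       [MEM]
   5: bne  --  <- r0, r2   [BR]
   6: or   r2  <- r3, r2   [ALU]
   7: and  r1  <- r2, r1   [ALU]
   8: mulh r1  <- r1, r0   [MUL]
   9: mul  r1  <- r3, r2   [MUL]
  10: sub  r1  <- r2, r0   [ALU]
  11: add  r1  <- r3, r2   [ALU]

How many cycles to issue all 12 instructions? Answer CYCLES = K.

  cy0 -> i0 (add) RAW r3
  cy1 -> i1+i2 (xor/sub) dual
  cy2 -> i3+i4 (blt/ld) dual
  cy3 -> i5+i6 (bne/or) dual
  cy4 -> i7 (and) RAW+WAW r1
  cy5 -> i8 (mulh) no-port MUL/MUL
  cy6 -> i9 (mul) WAW r1
  cy7 -> i10 (sub) WAW r1
  cy8 -> i11 (add) tail

CYCLES = 9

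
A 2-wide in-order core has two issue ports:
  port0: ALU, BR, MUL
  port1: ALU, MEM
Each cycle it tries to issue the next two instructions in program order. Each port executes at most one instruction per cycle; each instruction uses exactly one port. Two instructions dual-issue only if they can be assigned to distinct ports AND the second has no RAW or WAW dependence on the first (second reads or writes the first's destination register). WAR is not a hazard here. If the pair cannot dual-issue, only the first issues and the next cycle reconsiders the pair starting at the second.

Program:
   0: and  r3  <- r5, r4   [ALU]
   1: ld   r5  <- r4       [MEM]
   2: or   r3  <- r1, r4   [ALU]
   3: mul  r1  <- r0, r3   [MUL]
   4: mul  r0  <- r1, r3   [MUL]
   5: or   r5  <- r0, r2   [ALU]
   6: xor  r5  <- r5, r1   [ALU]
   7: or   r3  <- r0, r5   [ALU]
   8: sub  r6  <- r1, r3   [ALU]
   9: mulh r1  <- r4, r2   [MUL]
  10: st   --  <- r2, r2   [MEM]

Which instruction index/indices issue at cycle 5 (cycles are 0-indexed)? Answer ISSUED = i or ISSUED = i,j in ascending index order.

t=0 i0,i1:and ld ; 2-wide
t=1 i2:or ; RAW r3
t=2 i3:mul ; no-port MUL/MUL
t=3 i4:mul ; RAW r0
t=4 i5:or ; RAW+WAW r5
t=5 i6:xor ; RAW r5
t=6 i7:or ; RAW r3
t=7 i8,i9:sub mulh ; 2-wide
t=8 i10:st ; tail

ISSUED = 6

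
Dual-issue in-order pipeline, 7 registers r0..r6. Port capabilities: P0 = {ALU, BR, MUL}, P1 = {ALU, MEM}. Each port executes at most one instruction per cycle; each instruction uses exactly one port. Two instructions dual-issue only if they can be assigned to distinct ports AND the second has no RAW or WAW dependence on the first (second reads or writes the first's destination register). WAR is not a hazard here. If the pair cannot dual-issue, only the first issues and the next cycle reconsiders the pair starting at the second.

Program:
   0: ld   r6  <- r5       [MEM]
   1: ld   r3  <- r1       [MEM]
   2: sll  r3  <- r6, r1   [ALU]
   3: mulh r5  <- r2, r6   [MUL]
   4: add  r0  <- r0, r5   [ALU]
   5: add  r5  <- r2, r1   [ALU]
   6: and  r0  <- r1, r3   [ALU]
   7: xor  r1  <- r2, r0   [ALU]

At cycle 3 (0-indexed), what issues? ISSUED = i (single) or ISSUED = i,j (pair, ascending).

ISSUED = 4,5

[0] i0  ld.MEM  -- no-port MEM/MEM
[1] i1  ld.MEM  -- WAW r3
[2] i2+i3  sll.ALU;mulh.MUL  -- pair
[3] i4+i5  add.ALU;add.ALU  -- pair
[4] i6  and.ALU  -- RAW r0
[5] i7  xor.ALU  -- tail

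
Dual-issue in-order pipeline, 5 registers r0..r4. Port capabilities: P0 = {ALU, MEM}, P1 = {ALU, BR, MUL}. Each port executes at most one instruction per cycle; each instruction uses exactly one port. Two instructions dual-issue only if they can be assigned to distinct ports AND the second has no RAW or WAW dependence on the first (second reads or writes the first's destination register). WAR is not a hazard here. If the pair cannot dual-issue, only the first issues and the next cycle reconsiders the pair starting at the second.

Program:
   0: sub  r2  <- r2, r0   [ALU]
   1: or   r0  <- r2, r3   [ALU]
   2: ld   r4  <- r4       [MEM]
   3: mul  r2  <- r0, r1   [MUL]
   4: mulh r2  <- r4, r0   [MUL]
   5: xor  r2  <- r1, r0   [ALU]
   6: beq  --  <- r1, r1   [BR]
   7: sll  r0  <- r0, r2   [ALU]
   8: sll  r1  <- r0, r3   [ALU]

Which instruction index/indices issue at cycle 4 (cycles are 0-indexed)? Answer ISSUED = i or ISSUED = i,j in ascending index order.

c0: i0 sub  RAW r2
c1: i1,i2 or/ld  2-wide
c2: i3 mul  no-port MUL/MUL
c3: i4 mulh  WAW r2
c4: i5,i6 xor/beq  2-wide
c5: i7 sll  RAW r0
c6: i8 sll  tail

ISSUED = 5,6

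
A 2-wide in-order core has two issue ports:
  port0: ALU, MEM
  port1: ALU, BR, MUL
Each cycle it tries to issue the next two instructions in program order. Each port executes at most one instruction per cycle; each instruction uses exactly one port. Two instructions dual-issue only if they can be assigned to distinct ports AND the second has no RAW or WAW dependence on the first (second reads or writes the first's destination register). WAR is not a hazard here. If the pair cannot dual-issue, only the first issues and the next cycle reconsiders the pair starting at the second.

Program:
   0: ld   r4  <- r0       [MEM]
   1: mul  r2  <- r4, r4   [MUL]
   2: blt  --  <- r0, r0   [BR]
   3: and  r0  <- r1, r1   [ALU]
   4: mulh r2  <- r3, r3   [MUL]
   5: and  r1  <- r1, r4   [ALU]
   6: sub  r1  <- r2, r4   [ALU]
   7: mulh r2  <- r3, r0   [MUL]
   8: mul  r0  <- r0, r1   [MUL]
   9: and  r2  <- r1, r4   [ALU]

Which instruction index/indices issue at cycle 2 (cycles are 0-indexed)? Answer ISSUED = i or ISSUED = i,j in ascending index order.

ISSUED = 2,3

[0] i0  ld  -- RAW r4
[1] i1  mul  -- no-port MUL/BR
[2] i2&i3  blt and  -- 2-wide
[3] i4&i5  mulh and  -- 2-wide
[4] i6&i7  sub mulh  -- 2-wide
[5] i8&i9  mul and  -- 2-wide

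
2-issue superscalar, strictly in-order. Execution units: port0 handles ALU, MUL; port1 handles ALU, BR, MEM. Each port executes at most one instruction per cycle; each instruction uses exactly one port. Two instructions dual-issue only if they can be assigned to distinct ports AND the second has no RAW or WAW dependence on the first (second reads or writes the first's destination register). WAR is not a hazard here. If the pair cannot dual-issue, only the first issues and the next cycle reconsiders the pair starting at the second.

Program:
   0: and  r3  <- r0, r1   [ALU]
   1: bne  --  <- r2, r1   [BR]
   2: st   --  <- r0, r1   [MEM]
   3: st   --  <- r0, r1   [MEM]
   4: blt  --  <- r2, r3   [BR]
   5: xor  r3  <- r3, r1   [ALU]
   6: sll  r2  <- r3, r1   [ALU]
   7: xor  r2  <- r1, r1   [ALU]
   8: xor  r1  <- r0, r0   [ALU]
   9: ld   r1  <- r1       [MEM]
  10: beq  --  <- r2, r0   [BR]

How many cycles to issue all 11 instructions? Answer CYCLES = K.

CYCLES = 8

#0 head=0: and.ALU+bne.BR i0+i1 pair
#1 head=2: st.MEM i2 no-port MEM/MEM
#2 head=3: st.MEM i3 no-port MEM/BR
#3 head=4: blt.BR+xor.ALU i4+i5 pair
#4 head=6: sll.ALU i6 WAW r2
#5 head=7: xor.ALU+xor.ALU i7+i8 pair
#6 head=9: ld.MEM i9 no-port MEM/BR
#7 head=10: beq.BR i10 tail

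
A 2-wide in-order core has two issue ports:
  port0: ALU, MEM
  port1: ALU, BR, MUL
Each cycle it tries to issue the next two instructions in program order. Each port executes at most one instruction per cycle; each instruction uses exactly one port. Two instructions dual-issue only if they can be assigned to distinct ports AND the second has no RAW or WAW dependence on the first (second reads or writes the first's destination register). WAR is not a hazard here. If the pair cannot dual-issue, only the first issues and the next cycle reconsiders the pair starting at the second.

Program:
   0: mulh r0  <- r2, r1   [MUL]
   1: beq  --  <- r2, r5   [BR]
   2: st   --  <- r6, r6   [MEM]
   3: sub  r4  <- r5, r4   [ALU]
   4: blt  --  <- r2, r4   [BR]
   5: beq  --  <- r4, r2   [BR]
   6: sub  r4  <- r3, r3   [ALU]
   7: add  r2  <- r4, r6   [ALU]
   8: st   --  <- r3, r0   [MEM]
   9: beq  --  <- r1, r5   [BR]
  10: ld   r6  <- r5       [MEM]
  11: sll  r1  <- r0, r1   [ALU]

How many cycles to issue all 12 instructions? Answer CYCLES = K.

CYCLES = 8

[0] i0  mulh  -- no-port MUL/BR
[1] i1&i2  beq+st  -- pair
[2] i3  sub  -- RAW r4
[3] i4  blt  -- no-port BR/BR
[4] i5&i6  beq+sub  -- pair
[5] i7&i8  add+st  -- pair
[6] i9&i10  beq+ld  -- pair
[7] i11  sll  -- tail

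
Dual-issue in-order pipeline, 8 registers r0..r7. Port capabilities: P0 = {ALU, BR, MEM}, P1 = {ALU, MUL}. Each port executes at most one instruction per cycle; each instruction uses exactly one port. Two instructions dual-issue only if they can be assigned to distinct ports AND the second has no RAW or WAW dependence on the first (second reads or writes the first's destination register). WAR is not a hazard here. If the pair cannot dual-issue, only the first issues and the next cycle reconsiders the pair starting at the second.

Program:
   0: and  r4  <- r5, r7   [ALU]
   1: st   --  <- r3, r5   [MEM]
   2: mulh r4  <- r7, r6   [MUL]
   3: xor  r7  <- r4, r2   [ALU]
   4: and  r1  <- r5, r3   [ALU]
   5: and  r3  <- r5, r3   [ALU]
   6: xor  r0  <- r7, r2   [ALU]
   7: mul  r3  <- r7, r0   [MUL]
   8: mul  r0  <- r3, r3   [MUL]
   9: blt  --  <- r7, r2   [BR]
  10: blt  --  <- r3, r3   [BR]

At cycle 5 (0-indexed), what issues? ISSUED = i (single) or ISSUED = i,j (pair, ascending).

ISSUED = 8,9

  cy0 -> i0/i1 (and.ALU st.MEM) 2-wide
  cy1 -> i2 (mulh.MUL) RAW r4
  cy2 -> i3/i4 (xor.ALU and.ALU) 2-wide
  cy3 -> i5/i6 (and.ALU xor.ALU) 2-wide
  cy4 -> i7 (mul.MUL) no-port MUL/MUL
  cy5 -> i8/i9 (mul.MUL blt.BR) 2-wide
  cy6 -> i10 (blt.BR) tail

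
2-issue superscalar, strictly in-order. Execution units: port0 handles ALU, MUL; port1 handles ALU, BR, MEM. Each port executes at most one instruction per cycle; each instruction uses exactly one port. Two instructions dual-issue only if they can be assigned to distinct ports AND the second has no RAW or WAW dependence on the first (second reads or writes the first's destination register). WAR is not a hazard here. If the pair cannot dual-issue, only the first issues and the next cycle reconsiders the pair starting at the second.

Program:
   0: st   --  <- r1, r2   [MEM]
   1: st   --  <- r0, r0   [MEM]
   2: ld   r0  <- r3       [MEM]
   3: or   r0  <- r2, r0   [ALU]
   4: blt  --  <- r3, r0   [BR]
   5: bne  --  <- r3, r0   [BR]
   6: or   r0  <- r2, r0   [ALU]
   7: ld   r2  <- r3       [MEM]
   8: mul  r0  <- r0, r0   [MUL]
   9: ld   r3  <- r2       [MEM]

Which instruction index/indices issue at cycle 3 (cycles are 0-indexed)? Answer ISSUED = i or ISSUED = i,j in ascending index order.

c0: i0 st  no-port MEM/MEM
c1: i1 st  no-port MEM/MEM
c2: i2 ld  RAW+WAW r0
c3: i3 or  RAW r0
c4: i4 blt  no-port BR/BR
c5: i5/i6 bne;or  dual
c6: i7/i8 ld;mul  dual
c7: i9 ld  tail

ISSUED = 3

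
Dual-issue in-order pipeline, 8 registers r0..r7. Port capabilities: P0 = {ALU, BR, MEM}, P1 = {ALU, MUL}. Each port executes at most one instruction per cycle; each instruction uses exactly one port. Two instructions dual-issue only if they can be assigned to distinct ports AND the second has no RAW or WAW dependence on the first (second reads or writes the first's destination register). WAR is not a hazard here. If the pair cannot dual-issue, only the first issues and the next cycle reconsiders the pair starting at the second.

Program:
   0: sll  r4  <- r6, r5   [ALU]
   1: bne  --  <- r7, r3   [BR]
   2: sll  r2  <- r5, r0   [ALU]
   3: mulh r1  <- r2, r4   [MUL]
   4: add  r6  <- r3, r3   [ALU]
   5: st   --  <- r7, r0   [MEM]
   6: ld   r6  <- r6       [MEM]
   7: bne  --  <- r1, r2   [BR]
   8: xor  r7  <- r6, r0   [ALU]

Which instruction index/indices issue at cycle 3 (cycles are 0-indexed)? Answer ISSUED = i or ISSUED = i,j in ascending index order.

[0] i0&i1  sll/bne  -- dual
[1] i2  sll  -- RAW r2
[2] i3&i4  mulh/add  -- dual
[3] i5  st  -- no-port MEM/MEM
[4] i6  ld  -- no-port MEM/BR
[5] i7&i8  bne/xor  -- dual

ISSUED = 5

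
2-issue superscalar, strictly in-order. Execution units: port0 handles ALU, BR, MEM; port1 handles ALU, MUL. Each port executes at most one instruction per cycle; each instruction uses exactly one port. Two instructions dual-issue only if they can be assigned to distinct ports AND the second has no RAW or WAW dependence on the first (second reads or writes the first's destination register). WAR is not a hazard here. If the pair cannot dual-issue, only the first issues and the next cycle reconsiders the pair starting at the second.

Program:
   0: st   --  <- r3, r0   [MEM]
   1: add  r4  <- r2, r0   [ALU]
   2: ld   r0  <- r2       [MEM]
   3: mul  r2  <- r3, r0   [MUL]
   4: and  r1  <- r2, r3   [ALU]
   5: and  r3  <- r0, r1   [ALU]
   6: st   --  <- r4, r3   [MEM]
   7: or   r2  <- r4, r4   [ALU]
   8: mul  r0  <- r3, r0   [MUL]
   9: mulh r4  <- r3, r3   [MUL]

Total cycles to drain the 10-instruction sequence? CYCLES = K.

CYCLES = 8

[0] i0+i1  st;add  -- 2-wide
[1] i2  ld  -- RAW r0
[2] i3  mul  -- RAW r2
[3] i4  and  -- RAW r1
[4] i5  and  -- RAW r3
[5] i6+i7  st;or  -- 2-wide
[6] i8  mul  -- no-port MUL/MUL
[7] i9  mulh  -- tail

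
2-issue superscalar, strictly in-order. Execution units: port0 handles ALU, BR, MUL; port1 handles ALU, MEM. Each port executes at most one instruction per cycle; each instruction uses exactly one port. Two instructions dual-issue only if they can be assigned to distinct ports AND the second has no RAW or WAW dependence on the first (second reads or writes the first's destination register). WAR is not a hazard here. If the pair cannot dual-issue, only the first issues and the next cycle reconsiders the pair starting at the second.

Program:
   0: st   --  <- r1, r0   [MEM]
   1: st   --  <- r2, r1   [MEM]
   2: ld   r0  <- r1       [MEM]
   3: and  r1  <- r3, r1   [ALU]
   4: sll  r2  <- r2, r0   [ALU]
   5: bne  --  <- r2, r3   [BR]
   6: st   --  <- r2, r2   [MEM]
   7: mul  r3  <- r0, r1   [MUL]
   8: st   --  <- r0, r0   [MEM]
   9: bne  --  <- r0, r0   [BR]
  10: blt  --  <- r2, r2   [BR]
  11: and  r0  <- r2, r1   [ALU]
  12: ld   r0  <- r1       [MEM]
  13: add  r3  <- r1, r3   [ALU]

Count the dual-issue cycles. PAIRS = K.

PAIRS = 5

c0: i0 st  no-port MEM/MEM
c1: i1 st  no-port MEM/MEM
c2: i2,i3 ld and  2-wide
c3: i4 sll  RAW r2
c4: i5,i6 bne st  2-wide
c5: i7,i8 mul st  2-wide
c6: i9 bne  no-port BR/BR
c7: i10,i11 blt and  2-wide
c8: i12,i13 ld add  2-wide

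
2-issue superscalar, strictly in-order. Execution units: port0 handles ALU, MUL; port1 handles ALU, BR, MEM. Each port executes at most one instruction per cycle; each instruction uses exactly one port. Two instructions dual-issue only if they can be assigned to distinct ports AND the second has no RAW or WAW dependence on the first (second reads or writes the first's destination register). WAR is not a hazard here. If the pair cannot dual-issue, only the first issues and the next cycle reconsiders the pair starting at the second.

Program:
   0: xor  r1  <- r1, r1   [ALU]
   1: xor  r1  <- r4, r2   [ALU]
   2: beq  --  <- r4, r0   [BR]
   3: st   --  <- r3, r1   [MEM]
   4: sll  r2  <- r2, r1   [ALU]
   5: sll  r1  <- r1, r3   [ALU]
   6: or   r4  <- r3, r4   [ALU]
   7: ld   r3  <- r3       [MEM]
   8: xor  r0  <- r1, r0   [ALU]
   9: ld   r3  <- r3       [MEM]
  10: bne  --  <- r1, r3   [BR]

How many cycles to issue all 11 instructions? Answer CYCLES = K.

0. xor @i0  | WAW r1
1. xor;beq @i1&i2  | 2-wide
2. st;sll @i3&i4  | 2-wide
3. sll;or @i5&i6  | 2-wide
4. ld;xor @i7&i8  | 2-wide
5. ld @i9  | no-port MEM/BR
6. bne @i10  | tail

CYCLES = 7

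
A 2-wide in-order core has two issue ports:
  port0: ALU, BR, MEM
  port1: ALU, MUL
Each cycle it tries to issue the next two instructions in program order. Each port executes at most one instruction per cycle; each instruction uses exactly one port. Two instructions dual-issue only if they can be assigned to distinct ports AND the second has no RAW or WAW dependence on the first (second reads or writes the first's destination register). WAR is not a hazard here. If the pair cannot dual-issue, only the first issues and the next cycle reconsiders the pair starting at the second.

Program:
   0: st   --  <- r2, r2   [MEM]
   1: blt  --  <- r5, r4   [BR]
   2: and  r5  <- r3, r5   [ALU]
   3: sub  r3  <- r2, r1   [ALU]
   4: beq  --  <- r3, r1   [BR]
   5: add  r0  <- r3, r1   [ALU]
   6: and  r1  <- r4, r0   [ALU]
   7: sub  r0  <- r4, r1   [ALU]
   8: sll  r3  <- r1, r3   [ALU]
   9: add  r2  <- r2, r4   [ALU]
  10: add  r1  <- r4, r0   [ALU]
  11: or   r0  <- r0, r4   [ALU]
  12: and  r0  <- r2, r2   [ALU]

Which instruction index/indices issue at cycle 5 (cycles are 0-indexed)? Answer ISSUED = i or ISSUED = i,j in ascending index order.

ISSUED = 7,8

c0: i0 st  no-port MEM/BR
c1: i1,i2 blt+and  pair
c2: i3 sub  RAW r3
c3: i4,i5 beq+add  pair
c4: i6 and  RAW r1
c5: i7,i8 sub+sll  pair
c6: i9,i10 add+add  pair
c7: i11 or  WAW r0
c8: i12 and  tail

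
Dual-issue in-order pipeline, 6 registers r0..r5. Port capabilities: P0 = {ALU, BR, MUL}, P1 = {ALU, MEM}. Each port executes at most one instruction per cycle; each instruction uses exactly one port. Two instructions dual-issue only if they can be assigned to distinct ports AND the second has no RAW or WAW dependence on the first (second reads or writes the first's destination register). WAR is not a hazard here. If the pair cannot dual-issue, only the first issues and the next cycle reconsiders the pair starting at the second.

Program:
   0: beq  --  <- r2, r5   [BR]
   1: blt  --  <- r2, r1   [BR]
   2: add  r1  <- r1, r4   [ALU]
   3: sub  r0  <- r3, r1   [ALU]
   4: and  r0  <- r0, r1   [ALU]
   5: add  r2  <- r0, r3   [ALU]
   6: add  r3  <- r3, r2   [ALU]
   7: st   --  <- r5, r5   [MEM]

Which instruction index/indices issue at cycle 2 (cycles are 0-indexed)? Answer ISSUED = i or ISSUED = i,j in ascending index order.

t=0 i0:beq ; no-port BR/BR
t=1 i1+i2:blt;add ; dual
t=2 i3:sub ; RAW+WAW r0
t=3 i4:and ; RAW r0
t=4 i5:add ; RAW r2
t=5 i6+i7:add;st ; dual

ISSUED = 3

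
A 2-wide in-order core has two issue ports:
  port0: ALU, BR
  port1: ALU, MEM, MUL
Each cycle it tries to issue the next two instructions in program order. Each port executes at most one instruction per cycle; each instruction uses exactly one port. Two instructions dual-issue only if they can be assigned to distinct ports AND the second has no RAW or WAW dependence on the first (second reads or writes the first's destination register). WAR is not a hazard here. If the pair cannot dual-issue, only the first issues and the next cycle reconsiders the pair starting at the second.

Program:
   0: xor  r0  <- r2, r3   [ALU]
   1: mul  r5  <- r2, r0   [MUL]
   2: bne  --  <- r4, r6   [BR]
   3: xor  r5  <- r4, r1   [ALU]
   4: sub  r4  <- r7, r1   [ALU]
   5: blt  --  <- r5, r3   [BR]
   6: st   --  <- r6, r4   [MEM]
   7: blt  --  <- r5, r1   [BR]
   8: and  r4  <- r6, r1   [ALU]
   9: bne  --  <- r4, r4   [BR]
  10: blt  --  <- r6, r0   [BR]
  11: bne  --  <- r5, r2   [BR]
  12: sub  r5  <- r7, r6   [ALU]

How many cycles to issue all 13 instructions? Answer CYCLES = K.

CYCLES = 8

[0] i0  xor.ALU  -- RAW r0
[1] i1/i2  mul.MUL+bne.BR  -- pair
[2] i3/i4  xor.ALU+sub.ALU  -- pair
[3] i5/i6  blt.BR+st.MEM  -- pair
[4] i7/i8  blt.BR+and.ALU  -- pair
[5] i9  bne.BR  -- no-port BR/BR
[6] i10  blt.BR  -- no-port BR/BR
[7] i11/i12  bne.BR+sub.ALU  -- pair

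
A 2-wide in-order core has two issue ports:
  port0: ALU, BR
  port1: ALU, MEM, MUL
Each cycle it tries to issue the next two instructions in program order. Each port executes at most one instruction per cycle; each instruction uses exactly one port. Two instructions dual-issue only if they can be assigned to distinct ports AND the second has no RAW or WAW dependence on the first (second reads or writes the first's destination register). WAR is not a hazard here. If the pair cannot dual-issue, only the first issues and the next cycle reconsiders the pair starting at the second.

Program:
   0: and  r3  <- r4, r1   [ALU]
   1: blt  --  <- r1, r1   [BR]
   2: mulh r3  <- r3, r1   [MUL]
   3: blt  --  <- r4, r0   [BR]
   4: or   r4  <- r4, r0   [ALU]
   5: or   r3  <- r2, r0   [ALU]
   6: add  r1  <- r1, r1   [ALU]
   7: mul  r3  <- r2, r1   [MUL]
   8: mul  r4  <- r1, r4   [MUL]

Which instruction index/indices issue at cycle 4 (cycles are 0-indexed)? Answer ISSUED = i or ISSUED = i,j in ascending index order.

ISSUED = 7

0. and/blt @i0&i1  | dual
1. mulh/blt @i2&i3  | dual
2. or/or @i4&i5  | dual
3. add @i6  | RAW r1
4. mul @i7  | no-port MUL/MUL
5. mul @i8  | tail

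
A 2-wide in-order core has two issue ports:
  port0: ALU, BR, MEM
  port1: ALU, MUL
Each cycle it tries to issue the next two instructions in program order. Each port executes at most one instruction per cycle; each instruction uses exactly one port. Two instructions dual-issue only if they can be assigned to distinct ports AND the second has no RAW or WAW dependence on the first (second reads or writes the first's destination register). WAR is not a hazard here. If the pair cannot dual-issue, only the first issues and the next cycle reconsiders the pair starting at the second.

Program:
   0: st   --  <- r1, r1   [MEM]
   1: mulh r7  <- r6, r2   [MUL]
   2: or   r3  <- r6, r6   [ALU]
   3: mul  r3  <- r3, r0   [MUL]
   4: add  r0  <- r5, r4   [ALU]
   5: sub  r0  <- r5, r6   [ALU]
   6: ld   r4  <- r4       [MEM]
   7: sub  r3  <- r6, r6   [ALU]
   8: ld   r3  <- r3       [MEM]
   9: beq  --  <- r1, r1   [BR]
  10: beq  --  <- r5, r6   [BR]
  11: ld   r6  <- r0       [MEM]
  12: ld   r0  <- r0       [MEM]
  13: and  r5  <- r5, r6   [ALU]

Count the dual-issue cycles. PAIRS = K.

[0] i0&i1  st/mulh  -- dual
[1] i2  or  -- RAW+WAW r3
[2] i3&i4  mul/add  -- dual
[3] i5&i6  sub/ld  -- dual
[4] i7  sub  -- RAW+WAW r3
[5] i8  ld  -- no-port MEM/BR
[6] i9  beq  -- no-port BR/BR
[7] i10  beq  -- no-port BR/MEM
[8] i11  ld  -- no-port MEM/MEM
[9] i12&i13  ld/and  -- dual

PAIRS = 4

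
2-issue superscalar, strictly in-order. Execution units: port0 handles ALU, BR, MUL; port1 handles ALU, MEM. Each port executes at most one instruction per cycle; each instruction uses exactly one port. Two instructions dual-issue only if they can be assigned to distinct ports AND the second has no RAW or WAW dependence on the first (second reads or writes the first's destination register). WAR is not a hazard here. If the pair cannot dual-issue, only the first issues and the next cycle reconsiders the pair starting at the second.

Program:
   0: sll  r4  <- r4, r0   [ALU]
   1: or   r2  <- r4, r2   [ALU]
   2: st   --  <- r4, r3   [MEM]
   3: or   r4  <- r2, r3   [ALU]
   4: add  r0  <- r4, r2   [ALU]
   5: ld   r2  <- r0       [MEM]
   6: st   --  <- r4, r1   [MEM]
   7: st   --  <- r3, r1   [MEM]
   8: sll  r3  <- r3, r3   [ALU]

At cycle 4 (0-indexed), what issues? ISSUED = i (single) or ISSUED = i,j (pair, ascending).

ISSUED = 5

t=0 i0:sll ; RAW r4
t=1 i1/i2:or+st ; dual
t=2 i3:or ; RAW r4
t=3 i4:add ; RAW r0
t=4 i5:ld ; no-port MEM/MEM
t=5 i6:st ; no-port MEM/MEM
t=6 i7/i8:st+sll ; dual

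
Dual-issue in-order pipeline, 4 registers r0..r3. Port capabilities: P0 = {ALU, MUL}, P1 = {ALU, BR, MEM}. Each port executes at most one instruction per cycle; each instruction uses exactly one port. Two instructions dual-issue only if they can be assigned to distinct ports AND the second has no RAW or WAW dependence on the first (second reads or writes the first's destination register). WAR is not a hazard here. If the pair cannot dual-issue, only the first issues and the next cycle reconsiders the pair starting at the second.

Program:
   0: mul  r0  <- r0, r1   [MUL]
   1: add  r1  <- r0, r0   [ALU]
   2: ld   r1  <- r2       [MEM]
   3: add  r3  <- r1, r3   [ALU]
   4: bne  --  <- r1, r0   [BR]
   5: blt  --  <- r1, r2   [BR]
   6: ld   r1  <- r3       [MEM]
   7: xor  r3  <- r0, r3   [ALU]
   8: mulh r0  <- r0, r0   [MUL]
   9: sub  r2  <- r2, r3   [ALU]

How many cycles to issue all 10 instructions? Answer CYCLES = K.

  cy0 -> i0 (mul.MUL) RAW r0
  cy1 -> i1 (add.ALU) WAW r1
  cy2 -> i2 (ld.MEM) RAW r1
  cy3 -> i3/i4 (add.ALU/bne.BR) 2-wide
  cy4 -> i5 (blt.BR) no-port BR/MEM
  cy5 -> i6/i7 (ld.MEM/xor.ALU) 2-wide
  cy6 -> i8/i9 (mulh.MUL/sub.ALU) 2-wide

CYCLES = 7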